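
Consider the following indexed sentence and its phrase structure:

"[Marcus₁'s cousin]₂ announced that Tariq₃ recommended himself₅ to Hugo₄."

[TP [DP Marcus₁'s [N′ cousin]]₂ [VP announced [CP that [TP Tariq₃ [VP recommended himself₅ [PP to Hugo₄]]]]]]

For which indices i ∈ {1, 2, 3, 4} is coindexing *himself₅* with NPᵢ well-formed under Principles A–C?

*himself* is an anaphor, so Principle A applies: it must be bound in its binding domain.
Binding domain of *himself₅*: the embedded TP, whose subject is Tariq₃.
*Marcus₁* does not c-command the anaphor → cannot bind it.
*[Marcus₁'s cousin]₂* c-commands the anaphor but is outside its binding domain → cannot satisfy Principle A.
*Tariq₃* c-commands the anaphor within its binding domain → licit binder.
*Hugo₄* does not c-command the anaphor → cannot bind it.

{3}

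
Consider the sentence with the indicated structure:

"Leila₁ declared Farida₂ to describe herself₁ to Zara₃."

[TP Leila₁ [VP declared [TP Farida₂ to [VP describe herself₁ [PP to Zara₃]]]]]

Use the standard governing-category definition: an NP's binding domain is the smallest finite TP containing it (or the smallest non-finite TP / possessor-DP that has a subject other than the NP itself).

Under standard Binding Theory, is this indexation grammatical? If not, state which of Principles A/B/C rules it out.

Principle A

The two coindexed NPs are *Leila₁* and *herself₁*.
*herself₁* is an anaphor. Principle A requires it to be bound within its binding domain — the embedded TP, whose subject is Farida₂.
Within that domain it is c-commanded by *Farida₂*, which does not share its index.
*Leila₁* does c-command the anaphor, but from outside its binding domain.
The anaphor is unbound in its domain → Principle A violation.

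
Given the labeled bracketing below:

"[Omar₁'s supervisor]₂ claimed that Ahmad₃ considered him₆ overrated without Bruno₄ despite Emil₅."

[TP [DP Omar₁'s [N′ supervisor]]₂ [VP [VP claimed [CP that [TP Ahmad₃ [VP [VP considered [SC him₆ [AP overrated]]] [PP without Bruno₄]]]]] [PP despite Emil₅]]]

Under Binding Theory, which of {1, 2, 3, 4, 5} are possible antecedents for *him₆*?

{1, 2, 4, 5}

*him* is a pronoun, so Principle B applies: it must be free in its binding domain.
Binding domain of *him₆*: the embedded TP, whose subject is Ahmad₃.
*Omar₁* and the pronoun do not c-command one another → neither Principle B nor Principle C is at stake; coindexation permitted.
*[Omar₁'s supervisor]₂* c-commands the pronoun but from outside its binding domain, and is not c-commanded by it → coindexation permitted.
*Ahmad₃* c-commands the pronoun within its binding domain → coindexation would violate Principle B.
*Bruno₄* and the pronoun do not c-command one another → neither Principle B nor Principle C is at stake; coindexation permitted.
*Emil₅* and the pronoun do not c-command one another → neither Principle B nor Principle C is at stake; coindexation permitted.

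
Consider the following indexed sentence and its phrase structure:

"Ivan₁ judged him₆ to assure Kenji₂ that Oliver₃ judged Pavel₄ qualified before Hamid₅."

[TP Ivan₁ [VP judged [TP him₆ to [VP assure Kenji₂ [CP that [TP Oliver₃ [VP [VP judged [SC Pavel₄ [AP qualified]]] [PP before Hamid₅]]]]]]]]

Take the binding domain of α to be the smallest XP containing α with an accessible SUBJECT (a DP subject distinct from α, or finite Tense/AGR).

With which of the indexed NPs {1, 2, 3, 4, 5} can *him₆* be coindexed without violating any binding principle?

*him* is a pronoun, so Principle B applies: it must be free in its binding domain.
Binding domain of *him₆*: the matrix TP, whose subject is Ivan₁.
*Ivan₁* c-commands the pronoun within its binding domain → coindexation would violate Principle B.
*Kenji₂*: the pronoun c-commands this R-expression → coindexation would violate Principle C on *Kenji₂*.
*Oliver₃*: the pronoun c-commands this R-expression → coindexation would violate Principle C on *Oliver₃*.
*Pavel₄*: the pronoun c-commands this R-expression → coindexation would violate Principle C on *Pavel₄*.
*Hamid₅*: the pronoun c-commands this R-expression → coindexation would violate Principle C on *Hamid₅*.

none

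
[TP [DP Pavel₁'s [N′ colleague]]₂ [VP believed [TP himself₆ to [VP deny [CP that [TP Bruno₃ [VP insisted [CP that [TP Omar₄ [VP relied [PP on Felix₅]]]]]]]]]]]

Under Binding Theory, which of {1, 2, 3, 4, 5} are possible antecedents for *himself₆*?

{2}

*himself* is an anaphor, so Principle A applies: it must be bound in its binding domain.
Binding domain of *himself₆*: the matrix TP, whose subject is [Pavel₁'s colleague]₂.
*Pavel₁* does not c-command the anaphor → cannot bind it.
*[Pavel₁'s colleague]₂* c-commands the anaphor within its binding domain → licit binder.
*Bruno₃* does not c-command the anaphor → cannot bind it.
*Omar₄* does not c-command the anaphor → cannot bind it.
*Felix₅* does not c-command the anaphor → cannot bind it.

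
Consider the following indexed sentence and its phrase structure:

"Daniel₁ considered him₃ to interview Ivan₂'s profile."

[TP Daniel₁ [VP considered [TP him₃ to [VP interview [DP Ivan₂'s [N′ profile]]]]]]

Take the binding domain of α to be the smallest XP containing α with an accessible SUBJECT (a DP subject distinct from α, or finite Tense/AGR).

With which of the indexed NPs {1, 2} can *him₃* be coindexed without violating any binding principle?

none

*him* is a pronoun, so Principle B applies: it must be free in its binding domain.
Binding domain of *him₃*: the matrix TP, whose subject is Daniel₁.
*Daniel₁* c-commands the pronoun within its binding domain → coindexation would violate Principle B.
*Ivan₂*: the pronoun c-commands this R-expression → coindexation would violate Principle C on *Ivan₂*.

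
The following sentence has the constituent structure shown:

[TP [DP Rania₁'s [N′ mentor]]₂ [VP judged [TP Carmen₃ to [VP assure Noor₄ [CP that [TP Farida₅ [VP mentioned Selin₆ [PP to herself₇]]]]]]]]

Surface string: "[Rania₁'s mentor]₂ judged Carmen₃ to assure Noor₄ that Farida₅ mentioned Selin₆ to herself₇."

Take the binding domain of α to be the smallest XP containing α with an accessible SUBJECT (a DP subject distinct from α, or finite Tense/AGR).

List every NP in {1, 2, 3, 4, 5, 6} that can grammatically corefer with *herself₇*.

*herself* is an anaphor, so Principle A applies: it must be bound in its binding domain.
Binding domain of *herself₇*: the embedded TP, whose subject is Farida₅.
*Rania₁* does not c-command the anaphor → cannot bind it.
*[Rania₁'s mentor]₂* c-commands the anaphor but is outside its binding domain → cannot satisfy Principle A.
*Carmen₃* c-commands the anaphor but is outside its binding domain → cannot satisfy Principle A.
*Noor₄* c-commands the anaphor but is outside its binding domain → cannot satisfy Principle A.
*Farida₅* c-commands the anaphor within its binding domain → licit binder.
*Selin₆* c-commands the anaphor within its binding domain → licit binder.

{5, 6}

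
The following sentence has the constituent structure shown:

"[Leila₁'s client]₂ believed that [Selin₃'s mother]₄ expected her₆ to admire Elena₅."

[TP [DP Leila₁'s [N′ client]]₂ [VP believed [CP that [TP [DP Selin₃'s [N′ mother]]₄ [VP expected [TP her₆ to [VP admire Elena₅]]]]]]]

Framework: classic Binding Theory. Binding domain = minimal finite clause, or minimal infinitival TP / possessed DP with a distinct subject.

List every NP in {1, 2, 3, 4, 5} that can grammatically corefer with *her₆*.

*her* is a pronoun, so Principle B applies: it must be free in its binding domain.
Binding domain of *her₆*: the embedded TP, whose subject is [Selin₃'s mother]₄.
*Leila₁* and the pronoun do not c-command one another → neither Principle B nor Principle C is at stake; coindexation permitted.
*[Leila₁'s client]₂* c-commands the pronoun but from outside its binding domain, and is not c-commanded by it → coindexation permitted.
*Selin₃* and the pronoun do not c-command one another → neither Principle B nor Principle C is at stake; coindexation permitted.
*[Selin₃'s mother]₄* c-commands the pronoun within its binding domain → coindexation would violate Principle B.
*Elena₅*: the pronoun c-commands this R-expression → coindexation would violate Principle C on *Elena₅*.

{1, 2, 3}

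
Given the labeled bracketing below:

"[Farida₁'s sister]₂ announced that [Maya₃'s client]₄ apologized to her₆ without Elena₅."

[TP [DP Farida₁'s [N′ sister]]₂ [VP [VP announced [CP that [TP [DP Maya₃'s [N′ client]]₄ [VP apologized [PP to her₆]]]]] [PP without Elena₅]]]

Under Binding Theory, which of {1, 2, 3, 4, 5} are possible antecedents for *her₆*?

*her* is a pronoun, so Principle B applies: it must be free in its binding domain.
Binding domain of *her₆*: the embedded TP, whose subject is [Maya₃'s client]₄.
*Farida₁* and the pronoun do not c-command one another → neither Principle B nor Principle C is at stake; coindexation permitted.
*[Farida₁'s sister]₂* c-commands the pronoun but from outside its binding domain, and is not c-commanded by it → coindexation permitted.
*Maya₃* and the pronoun do not c-command one another → neither Principle B nor Principle C is at stake; coindexation permitted.
*[Maya₃'s client]₄* c-commands the pronoun within its binding domain → coindexation would violate Principle B.
*Elena₅* and the pronoun do not c-command one another → neither Principle B nor Principle C is at stake; coindexation permitted.

{1, 2, 3, 5}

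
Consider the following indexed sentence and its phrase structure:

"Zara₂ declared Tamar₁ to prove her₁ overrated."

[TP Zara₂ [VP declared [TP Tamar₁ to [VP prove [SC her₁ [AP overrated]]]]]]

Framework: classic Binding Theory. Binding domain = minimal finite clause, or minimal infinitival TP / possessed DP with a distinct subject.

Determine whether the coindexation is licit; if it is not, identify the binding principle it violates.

The two coindexed NPs are *Tamar₁* and *her₁*.
*her₁* is a pronoun. Its binding domain is the embedded TP, whose subject is Tamar₁.
*Tamar₁* c-commands it within that domain and carries the same index.
The pronoun is locally bound → Principle B violation.

Principle B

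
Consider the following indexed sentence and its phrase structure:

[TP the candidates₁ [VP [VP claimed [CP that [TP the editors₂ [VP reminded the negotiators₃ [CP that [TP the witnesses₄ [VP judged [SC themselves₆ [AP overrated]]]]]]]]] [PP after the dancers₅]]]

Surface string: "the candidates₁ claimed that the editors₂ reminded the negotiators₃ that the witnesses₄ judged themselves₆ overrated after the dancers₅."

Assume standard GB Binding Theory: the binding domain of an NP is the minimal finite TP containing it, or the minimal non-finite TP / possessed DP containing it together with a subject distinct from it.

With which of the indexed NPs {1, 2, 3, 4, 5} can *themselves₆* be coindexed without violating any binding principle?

{4}

*themselves* is an anaphor, so Principle A applies: it must be bound in its binding domain.
Binding domain of *themselves₆*: the embedded TP, whose subject is the witnesses₄.
*the candidates₁* c-commands the anaphor but is outside its binding domain → cannot satisfy Principle A.
*the editors₂* c-commands the anaphor but is outside its binding domain → cannot satisfy Principle A.
*the negotiators₃* c-commands the anaphor but is outside its binding domain → cannot satisfy Principle A.
*the witnesses₄* c-commands the anaphor within its binding domain → licit binder.
*the dancers₅* does not c-command the anaphor → cannot bind it.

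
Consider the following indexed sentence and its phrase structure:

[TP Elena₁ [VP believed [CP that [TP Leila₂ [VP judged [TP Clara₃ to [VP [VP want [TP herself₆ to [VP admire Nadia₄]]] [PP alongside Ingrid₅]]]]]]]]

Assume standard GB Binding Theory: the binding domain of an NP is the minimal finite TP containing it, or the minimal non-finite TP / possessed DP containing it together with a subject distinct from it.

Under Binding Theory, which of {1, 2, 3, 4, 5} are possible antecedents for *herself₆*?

{3}

*herself* is an anaphor, so Principle A applies: it must be bound in its binding domain.
Binding domain of *herself₆*: the embedded TP, whose subject is Clara₃.
*Elena₁* c-commands the anaphor but is outside its binding domain → cannot satisfy Principle A.
*Leila₂* c-commands the anaphor but is outside its binding domain → cannot satisfy Principle A.
*Clara₃* c-commands the anaphor within its binding domain → licit binder.
*Nadia₄* does not c-command the anaphor → cannot bind it.
*Ingrid₅* does not c-command the anaphor → cannot bind it.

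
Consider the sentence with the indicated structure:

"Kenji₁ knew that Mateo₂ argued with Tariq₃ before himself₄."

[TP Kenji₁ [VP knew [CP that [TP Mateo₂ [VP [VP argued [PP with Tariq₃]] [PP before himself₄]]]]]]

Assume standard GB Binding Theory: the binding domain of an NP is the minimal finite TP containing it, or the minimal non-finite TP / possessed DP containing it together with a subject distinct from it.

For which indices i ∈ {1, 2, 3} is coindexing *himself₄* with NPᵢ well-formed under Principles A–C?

*himself* is an anaphor, so Principle A applies: it must be bound in its binding domain.
Binding domain of *himself₄*: the embedded TP, whose subject is Mateo₂.
*Kenji₁* c-commands the anaphor but is outside its binding domain → cannot satisfy Principle A.
*Mateo₂* c-commands the anaphor within its binding domain → licit binder.
*Tariq₃* does not c-command the anaphor → cannot bind it.

{2}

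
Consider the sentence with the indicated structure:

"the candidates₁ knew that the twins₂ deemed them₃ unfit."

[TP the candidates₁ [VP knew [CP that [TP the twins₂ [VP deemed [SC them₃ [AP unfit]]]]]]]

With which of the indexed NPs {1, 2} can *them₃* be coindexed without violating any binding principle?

*them* is a pronoun, so Principle B applies: it must be free in its binding domain.
Binding domain of *them₃*: the embedded TP, whose subject is the twins₂.
*the candidates₁* c-commands the pronoun but from outside its binding domain, and is not c-commanded by it → coindexation permitted.
*the twins₂* c-commands the pronoun within its binding domain → coindexation would violate Principle B.

{1}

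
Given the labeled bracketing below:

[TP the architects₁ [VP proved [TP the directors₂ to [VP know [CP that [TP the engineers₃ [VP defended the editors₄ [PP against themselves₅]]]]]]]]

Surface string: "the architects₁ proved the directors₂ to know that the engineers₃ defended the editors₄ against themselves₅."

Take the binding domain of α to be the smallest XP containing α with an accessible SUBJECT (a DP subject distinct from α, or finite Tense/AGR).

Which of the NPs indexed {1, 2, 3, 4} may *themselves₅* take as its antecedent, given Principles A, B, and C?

*themselves* is an anaphor, so Principle A applies: it must be bound in its binding domain.
Binding domain of *themselves₅*: the embedded TP, whose subject is the engineers₃.
*the architects₁* c-commands the anaphor but is outside its binding domain → cannot satisfy Principle A.
*the directors₂* c-commands the anaphor but is outside its binding domain → cannot satisfy Principle A.
*the engineers₃* c-commands the anaphor within its binding domain → licit binder.
*the editors₄* c-commands the anaphor within its binding domain → licit binder.

{3, 4}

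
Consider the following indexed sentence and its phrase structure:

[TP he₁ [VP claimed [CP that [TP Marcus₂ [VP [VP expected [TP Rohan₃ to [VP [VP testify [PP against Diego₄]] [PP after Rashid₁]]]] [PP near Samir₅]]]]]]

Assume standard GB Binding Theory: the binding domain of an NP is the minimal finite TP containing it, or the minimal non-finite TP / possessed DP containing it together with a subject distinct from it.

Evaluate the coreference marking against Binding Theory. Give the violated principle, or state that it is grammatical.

The two coindexed NPs are *he₁* and *Rashid₁*.
*Rashid₁* is an R-expression. Principle C requires it to be free everywhere.
*he₁* c-commands it and carries the same index.
The R-expression is bound → Principle C violation.

Principle C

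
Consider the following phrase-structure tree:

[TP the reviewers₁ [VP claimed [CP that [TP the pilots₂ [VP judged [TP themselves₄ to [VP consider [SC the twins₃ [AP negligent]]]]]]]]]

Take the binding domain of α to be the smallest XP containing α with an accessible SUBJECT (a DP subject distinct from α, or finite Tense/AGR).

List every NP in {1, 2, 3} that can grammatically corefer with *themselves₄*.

{2}

*themselves* is an anaphor, so Principle A applies: it must be bound in its binding domain.
Binding domain of *themselves₄*: the embedded TP, whose subject is the pilots₂.
*the reviewers₁* c-commands the anaphor but is outside its binding domain → cannot satisfy Principle A.
*the pilots₂* c-commands the anaphor within its binding domain → licit binder.
*the twins₃* does not c-command the anaphor → cannot bind it.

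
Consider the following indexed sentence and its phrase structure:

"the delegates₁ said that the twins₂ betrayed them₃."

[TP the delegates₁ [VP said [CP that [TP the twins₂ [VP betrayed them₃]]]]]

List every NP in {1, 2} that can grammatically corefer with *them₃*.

*them* is a pronoun, so Principle B applies: it must be free in its binding domain.
Binding domain of *them₃*: the embedded TP, whose subject is the twins₂.
*the delegates₁* c-commands the pronoun but from outside its binding domain, and is not c-commanded by it → coindexation permitted.
*the twins₂* c-commands the pronoun within its binding domain → coindexation would violate Principle B.

{1}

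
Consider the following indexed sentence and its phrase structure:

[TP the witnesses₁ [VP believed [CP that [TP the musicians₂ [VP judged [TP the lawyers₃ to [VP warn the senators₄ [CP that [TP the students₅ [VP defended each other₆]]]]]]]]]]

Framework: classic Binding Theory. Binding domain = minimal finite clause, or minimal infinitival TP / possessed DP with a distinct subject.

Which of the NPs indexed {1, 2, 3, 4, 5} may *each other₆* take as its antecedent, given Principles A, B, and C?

{5}

*each other* is an anaphor, so Principle A applies: it must be bound in its binding domain.
Binding domain of *each other₆*: the embedded TP, whose subject is the students₅.
*the witnesses₁* c-commands the anaphor but is outside its binding domain → cannot satisfy Principle A.
*the musicians₂* c-commands the anaphor but is outside its binding domain → cannot satisfy Principle A.
*the lawyers₃* c-commands the anaphor but is outside its binding domain → cannot satisfy Principle A.
*the senators₄* c-commands the anaphor but is outside its binding domain → cannot satisfy Principle A.
*the students₅* c-commands the anaphor within its binding domain → licit binder.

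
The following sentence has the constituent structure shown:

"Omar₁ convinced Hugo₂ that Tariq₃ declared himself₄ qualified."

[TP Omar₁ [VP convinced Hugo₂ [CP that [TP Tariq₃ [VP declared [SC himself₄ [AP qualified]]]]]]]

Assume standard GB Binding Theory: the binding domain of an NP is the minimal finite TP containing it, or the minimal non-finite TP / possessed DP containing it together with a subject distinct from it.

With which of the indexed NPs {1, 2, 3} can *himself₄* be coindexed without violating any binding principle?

*himself* is an anaphor, so Principle A applies: it must be bound in its binding domain.
Binding domain of *himself₄*: the embedded TP, whose subject is Tariq₃.
*Omar₁* c-commands the anaphor but is outside its binding domain → cannot satisfy Principle A.
*Hugo₂* c-commands the anaphor but is outside its binding domain → cannot satisfy Principle A.
*Tariq₃* c-commands the anaphor within its binding domain → licit binder.

{3}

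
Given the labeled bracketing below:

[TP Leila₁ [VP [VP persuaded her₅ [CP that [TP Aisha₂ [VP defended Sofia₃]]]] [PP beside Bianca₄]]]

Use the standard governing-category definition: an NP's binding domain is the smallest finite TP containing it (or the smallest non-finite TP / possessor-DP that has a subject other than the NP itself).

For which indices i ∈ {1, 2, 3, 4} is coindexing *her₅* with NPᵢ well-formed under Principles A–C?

{4}

*her* is a pronoun, so Principle B applies: it must be free in its binding domain.
Binding domain of *her₅*: the matrix TP, whose subject is Leila₁.
*Leila₁* c-commands the pronoun within its binding domain → coindexation would violate Principle B.
*Aisha₂*: the pronoun c-commands this R-expression → coindexation would violate Principle C on *Aisha₂*.
*Sofia₃*: the pronoun c-commands this R-expression → coindexation would violate Principle C on *Sofia₃*.
*Bianca₄* and the pronoun do not c-command one another → neither Principle B nor Principle C is at stake; coindexation permitted.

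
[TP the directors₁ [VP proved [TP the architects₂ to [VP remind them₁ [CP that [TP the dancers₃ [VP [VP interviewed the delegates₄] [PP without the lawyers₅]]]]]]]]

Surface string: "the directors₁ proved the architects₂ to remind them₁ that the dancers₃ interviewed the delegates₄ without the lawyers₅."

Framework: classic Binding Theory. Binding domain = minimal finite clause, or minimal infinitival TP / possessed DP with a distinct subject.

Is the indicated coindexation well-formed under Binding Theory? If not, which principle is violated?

The two coindexed NPs are *the directors₁* and *them₁*.
*them₁* is a pronoun; its binding domain is the embedded TP, whose subject is the architects₂. Within that domain it is c-commanded only by *the architects₂*, which carries a different index — the pronoun is free locally, so Principle B holds.
*the directors₁* is an R-expression; *them₁* does not c-command it, and no other NP shares its index, so Principle C is satisfied.
All principles are respected.

grammatical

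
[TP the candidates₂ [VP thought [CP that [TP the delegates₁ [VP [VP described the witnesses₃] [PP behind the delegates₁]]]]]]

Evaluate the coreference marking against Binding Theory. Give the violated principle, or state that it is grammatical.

The two coindexed NPs are *the delegates₁* (the lower occurrence) and *the delegates₁* (the higher occurrence).
*the delegates₁* (the lower occurrence) is an R-expression. Principle C requires it to be free everywhere.
*the delegates₁* (the higher occurrence) c-commands it and carries the same index.
The R-expression is bound → Principle C violation.

Principle C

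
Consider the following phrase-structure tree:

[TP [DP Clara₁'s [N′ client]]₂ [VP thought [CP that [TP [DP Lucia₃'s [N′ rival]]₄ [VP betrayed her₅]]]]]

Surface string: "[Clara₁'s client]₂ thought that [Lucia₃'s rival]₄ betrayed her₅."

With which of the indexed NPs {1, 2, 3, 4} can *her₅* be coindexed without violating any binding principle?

*her* is a pronoun, so Principle B applies: it must be free in its binding domain.
Binding domain of *her₅*: the embedded TP, whose subject is [Lucia₃'s rival]₄.
*Clara₁* and the pronoun do not c-command one another → neither Principle B nor Principle C is at stake; coindexation permitted.
*[Clara₁'s client]₂* c-commands the pronoun but from outside its binding domain, and is not c-commanded by it → coindexation permitted.
*Lucia₃* and the pronoun do not c-command one another → neither Principle B nor Principle C is at stake; coindexation permitted.
*[Lucia₃'s rival]₄* c-commands the pronoun within its binding domain → coindexation would violate Principle B.

{1, 2, 3}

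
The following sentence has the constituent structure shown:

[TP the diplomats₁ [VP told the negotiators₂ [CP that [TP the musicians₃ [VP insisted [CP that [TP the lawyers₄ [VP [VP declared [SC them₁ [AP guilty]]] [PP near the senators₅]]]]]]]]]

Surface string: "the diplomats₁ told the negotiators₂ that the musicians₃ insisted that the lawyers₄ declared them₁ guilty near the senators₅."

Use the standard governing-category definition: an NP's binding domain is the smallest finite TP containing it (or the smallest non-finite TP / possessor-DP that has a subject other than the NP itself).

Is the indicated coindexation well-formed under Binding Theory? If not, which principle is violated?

grammatical

The two coindexed NPs are *the diplomats₁* and *them₁*.
*them₁* is a pronoun; its binding domain is the embedded TP, whose subject is the lawyers₄. Within that domain it is c-commanded only by *the lawyers₄*, which carries a different index — the pronoun is free locally, so Principle B holds.
*the diplomats₁* is an R-expression; *them₁* does not c-command it, and no other NP shares its index, so Principle C is satisfied.
All principles are respected.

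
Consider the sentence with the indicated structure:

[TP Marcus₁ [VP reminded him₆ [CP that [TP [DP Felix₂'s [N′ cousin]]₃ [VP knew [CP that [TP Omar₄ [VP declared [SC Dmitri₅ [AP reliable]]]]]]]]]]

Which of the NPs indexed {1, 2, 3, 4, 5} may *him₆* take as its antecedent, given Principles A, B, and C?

none

*him* is a pronoun, so Principle B applies: it must be free in its binding domain.
Binding domain of *him₆*: the matrix TP, whose subject is Marcus₁.
*Marcus₁* c-commands the pronoun within its binding domain → coindexation would violate Principle B.
*Felix₂*: the pronoun c-commands this R-expression → coindexation would violate Principle C on *Felix₂*.
*[Felix₂'s cousin]₃*: the pronoun c-commands this R-expression → coindexation would violate Principle C on *[Felix₂'s cousin]₃*.
*Omar₄*: the pronoun c-commands this R-expression → coindexation would violate Principle C on *Omar₄*.
*Dmitri₅*: the pronoun c-commands this R-expression → coindexation would violate Principle C on *Dmitri₅*.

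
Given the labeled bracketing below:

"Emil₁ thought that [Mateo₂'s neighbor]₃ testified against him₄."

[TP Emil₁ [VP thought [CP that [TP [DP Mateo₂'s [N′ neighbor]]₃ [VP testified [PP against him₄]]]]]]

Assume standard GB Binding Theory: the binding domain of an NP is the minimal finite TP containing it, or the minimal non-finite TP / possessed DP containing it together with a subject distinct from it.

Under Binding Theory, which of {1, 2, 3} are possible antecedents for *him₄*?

*him* is a pronoun, so Principle B applies: it must be free in its binding domain.
Binding domain of *him₄*: the embedded TP, whose subject is [Mateo₂'s neighbor]₃.
*Emil₁* c-commands the pronoun but from outside its binding domain, and is not c-commanded by it → coindexation permitted.
*Mateo₂* and the pronoun do not c-command one another → neither Principle B nor Principle C is at stake; coindexation permitted.
*[Mateo₂'s neighbor]₃* c-commands the pronoun within its binding domain → coindexation would violate Principle B.

{1, 2}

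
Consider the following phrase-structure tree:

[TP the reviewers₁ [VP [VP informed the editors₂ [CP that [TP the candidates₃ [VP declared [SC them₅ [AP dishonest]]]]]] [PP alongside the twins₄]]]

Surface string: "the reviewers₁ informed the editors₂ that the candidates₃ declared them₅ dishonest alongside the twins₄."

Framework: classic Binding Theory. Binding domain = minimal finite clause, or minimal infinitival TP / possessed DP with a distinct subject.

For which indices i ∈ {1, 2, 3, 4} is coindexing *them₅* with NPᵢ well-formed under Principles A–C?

*them* is a pronoun, so Principle B applies: it must be free in its binding domain.
Binding domain of *them₅*: the embedded TP, whose subject is the candidates₃.
*the reviewers₁* c-commands the pronoun but from outside its binding domain, and is not c-commanded by it → coindexation permitted.
*the editors₂* c-commands the pronoun but from outside its binding domain, and is not c-commanded by it → coindexation permitted.
*the candidates₃* c-commands the pronoun within its binding domain → coindexation would violate Principle B.
*the twins₄* and the pronoun do not c-command one another → neither Principle B nor Principle C is at stake; coindexation permitted.

{1, 2, 4}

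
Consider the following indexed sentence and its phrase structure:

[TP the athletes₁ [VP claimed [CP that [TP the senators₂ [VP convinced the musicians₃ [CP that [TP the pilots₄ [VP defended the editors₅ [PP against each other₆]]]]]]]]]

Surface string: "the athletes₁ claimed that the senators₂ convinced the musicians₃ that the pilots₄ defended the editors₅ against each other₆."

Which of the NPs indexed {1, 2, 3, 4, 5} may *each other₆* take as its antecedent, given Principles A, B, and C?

*each other* is an anaphor, so Principle A applies: it must be bound in its binding domain.
Binding domain of *each other₆*: the embedded TP, whose subject is the pilots₄.
*the athletes₁* c-commands the anaphor but is outside its binding domain → cannot satisfy Principle A.
*the senators₂* c-commands the anaphor but is outside its binding domain → cannot satisfy Principle A.
*the musicians₃* c-commands the anaphor but is outside its binding domain → cannot satisfy Principle A.
*the pilots₄* c-commands the anaphor within its binding domain → licit binder.
*the editors₅* c-commands the anaphor within its binding domain → licit binder.

{4, 5}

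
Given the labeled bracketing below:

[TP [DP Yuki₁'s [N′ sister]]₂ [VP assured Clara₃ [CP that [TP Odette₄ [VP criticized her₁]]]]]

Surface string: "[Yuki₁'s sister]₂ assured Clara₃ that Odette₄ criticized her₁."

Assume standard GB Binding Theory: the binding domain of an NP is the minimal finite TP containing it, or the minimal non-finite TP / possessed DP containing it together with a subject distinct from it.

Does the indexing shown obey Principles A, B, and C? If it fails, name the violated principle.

The two coindexed NPs are *Yuki₁* and *her₁*.
*her₁* is a pronoun; its binding domain is the embedded TP, whose subject is Odette₄. Within that domain it is c-commanded only by *Odette₄*, which carries a different index — the pronoun is free locally, so Principle B holds.
*Yuki₁* is an R-expression; *her₁* does not c-command it, and no other NP shares its index, so Principle C is satisfied.
All principles are respected.

grammatical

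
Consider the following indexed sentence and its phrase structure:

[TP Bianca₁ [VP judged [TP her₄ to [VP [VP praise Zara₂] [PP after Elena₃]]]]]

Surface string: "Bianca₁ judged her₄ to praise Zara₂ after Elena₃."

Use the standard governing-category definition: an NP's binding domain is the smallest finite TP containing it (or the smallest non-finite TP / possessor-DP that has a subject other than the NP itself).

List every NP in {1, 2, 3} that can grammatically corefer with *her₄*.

none

*her* is a pronoun, so Principle B applies: it must be free in its binding domain.
Binding domain of *her₄*: the matrix TP, whose subject is Bianca₁.
*Bianca₁* c-commands the pronoun within its binding domain → coindexation would violate Principle B.
*Zara₂*: the pronoun c-commands this R-expression → coindexation would violate Principle C on *Zara₂*.
*Elena₃*: the pronoun c-commands this R-expression → coindexation would violate Principle C on *Elena₃*.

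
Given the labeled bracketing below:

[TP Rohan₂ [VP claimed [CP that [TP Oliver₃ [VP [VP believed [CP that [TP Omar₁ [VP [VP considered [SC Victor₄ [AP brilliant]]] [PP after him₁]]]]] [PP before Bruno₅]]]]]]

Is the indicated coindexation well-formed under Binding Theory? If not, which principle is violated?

The two coindexed NPs are *Omar₁* and *him₁*.
*him₁* is a pronoun. Its binding domain is the embedded TP, whose subject is Omar₁.
*Omar₁* c-commands it within that domain and carries the same index.
The pronoun is locally bound → Principle B violation.

Principle B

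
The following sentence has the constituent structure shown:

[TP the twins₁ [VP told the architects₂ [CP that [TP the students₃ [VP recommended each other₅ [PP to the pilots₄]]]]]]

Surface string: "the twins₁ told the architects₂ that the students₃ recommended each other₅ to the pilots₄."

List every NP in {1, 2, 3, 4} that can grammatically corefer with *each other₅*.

{3}

*each other* is an anaphor, so Principle A applies: it must be bound in its binding domain.
Binding domain of *each other₅*: the embedded TP, whose subject is the students₃.
*the twins₁* c-commands the anaphor but is outside its binding domain → cannot satisfy Principle A.
*the architects₂* c-commands the anaphor but is outside its binding domain → cannot satisfy Principle A.
*the students₃* c-commands the anaphor within its binding domain → licit binder.
*the pilots₄* does not c-command the anaphor → cannot bind it.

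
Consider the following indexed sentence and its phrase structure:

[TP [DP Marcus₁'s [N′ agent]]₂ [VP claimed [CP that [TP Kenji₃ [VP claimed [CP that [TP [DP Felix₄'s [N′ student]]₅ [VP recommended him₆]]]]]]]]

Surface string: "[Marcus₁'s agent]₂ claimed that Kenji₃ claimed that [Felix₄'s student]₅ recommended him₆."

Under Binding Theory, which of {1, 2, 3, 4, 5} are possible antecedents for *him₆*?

{1, 2, 3, 4}

*him* is a pronoun, so Principle B applies: it must be free in its binding domain.
Binding domain of *him₆*: the embedded TP, whose subject is [Felix₄'s student]₅.
*Marcus₁* and the pronoun do not c-command one another → neither Principle B nor Principle C is at stake; coindexation permitted.
*[Marcus₁'s agent]₂* c-commands the pronoun but from outside its binding domain, and is not c-commanded by it → coindexation permitted.
*Kenji₃* c-commands the pronoun but from outside its binding domain, and is not c-commanded by it → coindexation permitted.
*Felix₄* and the pronoun do not c-command one another → neither Principle B nor Principle C is at stake; coindexation permitted.
*[Felix₄'s student]₅* c-commands the pronoun within its binding domain → coindexation would violate Principle B.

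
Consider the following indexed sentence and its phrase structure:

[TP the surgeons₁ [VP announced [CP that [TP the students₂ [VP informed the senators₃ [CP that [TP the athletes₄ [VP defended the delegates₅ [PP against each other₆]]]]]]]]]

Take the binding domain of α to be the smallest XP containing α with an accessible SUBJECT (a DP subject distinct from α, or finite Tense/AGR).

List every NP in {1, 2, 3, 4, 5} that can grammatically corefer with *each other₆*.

*each other* is an anaphor, so Principle A applies: it must be bound in its binding domain.
Binding domain of *each other₆*: the embedded TP, whose subject is the athletes₄.
*the surgeons₁* c-commands the anaphor but is outside its binding domain → cannot satisfy Principle A.
*the students₂* c-commands the anaphor but is outside its binding domain → cannot satisfy Principle A.
*the senators₃* c-commands the anaphor but is outside its binding domain → cannot satisfy Principle A.
*the athletes₄* c-commands the anaphor within its binding domain → licit binder.
*the delegates₅* c-commands the anaphor within its binding domain → licit binder.

{4, 5}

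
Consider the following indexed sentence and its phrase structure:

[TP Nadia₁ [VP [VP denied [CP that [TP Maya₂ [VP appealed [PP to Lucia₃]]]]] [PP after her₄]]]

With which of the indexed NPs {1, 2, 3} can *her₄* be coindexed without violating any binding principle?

*her* is a pronoun, so Principle B applies: it must be free in its binding domain.
Binding domain of *her₄*: the matrix TP, whose subject is Nadia₁.
*Nadia₁* c-commands the pronoun within its binding domain → coindexation would violate Principle B.
*Maya₂* and the pronoun do not c-command one another → neither Principle B nor Principle C is at stake; coindexation permitted.
*Lucia₃* and the pronoun do not c-command one another → neither Principle B nor Principle C is at stake; coindexation permitted.

{2, 3}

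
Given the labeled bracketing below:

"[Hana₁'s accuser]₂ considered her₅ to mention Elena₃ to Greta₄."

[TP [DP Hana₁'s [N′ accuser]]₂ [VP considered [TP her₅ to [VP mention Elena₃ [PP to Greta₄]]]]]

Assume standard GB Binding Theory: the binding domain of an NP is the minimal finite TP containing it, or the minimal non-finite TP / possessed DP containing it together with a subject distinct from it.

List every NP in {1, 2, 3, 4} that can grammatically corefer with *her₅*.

*her* is a pronoun, so Principle B applies: it must be free in its binding domain.
Binding domain of *her₅*: the matrix TP, whose subject is [Hana₁'s accuser]₂.
*Hana₁* and the pronoun do not c-command one another → neither Principle B nor Principle C is at stake; coindexation permitted.
*[Hana₁'s accuser]₂* c-commands the pronoun within its binding domain → coindexation would violate Principle B.
*Elena₃*: the pronoun c-commands this R-expression → coindexation would violate Principle C on *Elena₃*.
*Greta₄*: the pronoun c-commands this R-expression → coindexation would violate Principle C on *Greta₄*.

{1}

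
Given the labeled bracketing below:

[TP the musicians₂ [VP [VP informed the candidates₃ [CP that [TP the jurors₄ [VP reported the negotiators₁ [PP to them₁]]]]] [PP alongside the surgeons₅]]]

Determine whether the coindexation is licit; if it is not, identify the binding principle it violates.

The two coindexed NPs are *the negotiators₁* and *them₁*.
*them₁* is a pronoun. Its binding domain is the embedded TP, whose subject is the jurors₄.
*the negotiators₁* c-commands it within that domain and carries the same index.
The pronoun is locally bound → Principle B violation.

Principle B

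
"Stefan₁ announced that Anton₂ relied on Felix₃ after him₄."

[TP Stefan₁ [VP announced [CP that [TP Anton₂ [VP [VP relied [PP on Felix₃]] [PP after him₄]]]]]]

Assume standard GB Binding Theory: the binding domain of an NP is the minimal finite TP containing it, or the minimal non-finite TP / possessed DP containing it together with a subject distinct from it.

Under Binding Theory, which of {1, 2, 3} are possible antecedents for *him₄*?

{1, 3}

*him* is a pronoun, so Principle B applies: it must be free in its binding domain.
Binding domain of *him₄*: the embedded TP, whose subject is Anton₂.
*Stefan₁* c-commands the pronoun but from outside its binding domain, and is not c-commanded by it → coindexation permitted.
*Anton₂* c-commands the pronoun within its binding domain → coindexation would violate Principle B.
*Felix₃* and the pronoun do not c-command one another → neither Principle B nor Principle C is at stake; coindexation permitted.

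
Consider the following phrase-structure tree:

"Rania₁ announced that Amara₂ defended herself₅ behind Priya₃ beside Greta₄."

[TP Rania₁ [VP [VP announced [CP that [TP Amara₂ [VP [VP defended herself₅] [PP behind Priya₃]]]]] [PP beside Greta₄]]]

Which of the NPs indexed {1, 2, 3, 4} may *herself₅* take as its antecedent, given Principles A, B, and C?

*herself* is an anaphor, so Principle A applies: it must be bound in its binding domain.
Binding domain of *herself₅*: the embedded TP, whose subject is Amara₂.
*Rania₁* c-commands the anaphor but is outside its binding domain → cannot satisfy Principle A.
*Amara₂* c-commands the anaphor within its binding domain → licit binder.
*Priya₃* does not c-command the anaphor → cannot bind it.
*Greta₄* does not c-command the anaphor → cannot bind it.

{2}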